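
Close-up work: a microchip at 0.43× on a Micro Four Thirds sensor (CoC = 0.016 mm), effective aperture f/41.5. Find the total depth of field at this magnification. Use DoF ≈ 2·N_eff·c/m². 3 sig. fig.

At magnification m, DoF ≈ 2·N_eff·c/m² = 2 × 41.5 × 0.016 / 0.43² = 1.328 / 0.1849 ≈ 7.18 mm.

7.18 mm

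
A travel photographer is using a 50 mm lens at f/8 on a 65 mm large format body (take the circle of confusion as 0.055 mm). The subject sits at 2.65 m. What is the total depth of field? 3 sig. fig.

3.07 m

Hyperfocal distance H = f²/(N·c) + f = 50²/(8 × 0.055) + 50 = 2500/0.44 + 50 ≈ 5731.8 mm ≈ 5.732 m.
Near limit Dn = s·(H − f)/(H + s − 2f) = 2650 × (5731.8 − 50) / (5731.8 + 2650 − 2 × 50) = 2650 × 5681.8 / 8281.8 ≈ 1818.1 mm.
Far limit Df = s·(H − f)/(H − s) = 2650 × (5731.8 − 50) / (5731.8 − 2650) = 2650 × 5681.8 / 3081.8 ≈ 4885.7 mm.
Depth of field = Df − Dn = 4885.7 − 1818.1 ≈ 3067.6 mm ≈ 3.07 m.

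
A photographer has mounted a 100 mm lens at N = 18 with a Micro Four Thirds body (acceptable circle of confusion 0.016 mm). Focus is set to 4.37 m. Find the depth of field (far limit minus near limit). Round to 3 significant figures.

Hyperfocal distance H = f²/(N·c) + f = 100²/(18 × 0.016) + 100 = 10000/0.288 + 100 ≈ 34822.2 mm ≈ 34.82 m.
Near limit Dn = s·(H − f)/(H + s − 2f) = 4370 × (34822.2 − 100) / (34822.2 + 4370 − 2 × 100) = 4370 × 34722.2 / 38992.2 ≈ 3891.4 mm.
Far limit Df = s·(H − f)/(H − s) = 4370 × (34822.2 − 100) / (34822.2 − 4370) = 4370 × 34722.2 / 30452.2 ≈ 4982.8 mm.
Depth of field = Df − Dn = 4982.8 − 3891.4 ≈ 1091.4 mm ≈ 1.09 m.

1.09 m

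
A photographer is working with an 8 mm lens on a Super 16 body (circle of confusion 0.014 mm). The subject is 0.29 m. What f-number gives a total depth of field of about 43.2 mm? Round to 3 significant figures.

Write h = H − f = f²/(N·c). The thin-lens limits are Dn = s·h/(h + (s−f)) and Df = s·h/(h − (s−f)), so DoF = Df − Dn = 2·s·(s−f)·h / (h² − (s−f)²).
That is a quadratic in h: DoF·h² − 2·s·(s−f)·h − DoF·(s−f)² = 0 ⇒ h = (s−f)·(s + √(s² + DoF²)) / DoF = 282 × (290 + √(290² + 43.2²)) / 43.2 = 282 × (290 + 293.200) / 43.2 ≈ 3807.0 mm.
Then N = f²/(c·h) = 8² / (0.014 × 3807.0) = 64 / 53.298 ≈ 1.20.

f/1.20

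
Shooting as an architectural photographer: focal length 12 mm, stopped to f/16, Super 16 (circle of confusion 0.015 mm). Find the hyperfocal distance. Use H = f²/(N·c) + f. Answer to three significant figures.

0.612 m

Hyperfocal distance H = f²/(N·c) + f = 12²/(16 × 0.015) + 12 = 144/0.24 + 12 ≈ 612.0 mm ≈ 0.612 m.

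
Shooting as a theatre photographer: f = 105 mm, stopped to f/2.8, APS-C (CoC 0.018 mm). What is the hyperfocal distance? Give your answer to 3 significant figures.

Hyperfocal distance H = f²/(N·c) + f = 105²/(2.8 × 0.018) + 105 = 11025/0.0504 + 105 ≈ 218855.0 mm ≈ 219 m.

219 m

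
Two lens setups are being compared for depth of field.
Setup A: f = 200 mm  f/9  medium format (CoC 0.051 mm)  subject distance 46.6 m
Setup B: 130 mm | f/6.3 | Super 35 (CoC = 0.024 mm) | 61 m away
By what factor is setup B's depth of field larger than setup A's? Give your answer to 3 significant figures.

Setup A: H = 200²/(9×0.051) + 200 ≈ 87346.0 mm; DoF = Df − Dn = 99666 − 30409 ≈ 69257 mm.
Setup B: H = 130²/(6.3×0.024) + 130 ≈ 111902.5 mm; DoF = Df − Dn = 133945 − 39493 ≈ 94452 mm.
Ratio = 94452 / 69257 ≈ 1.36.

1.36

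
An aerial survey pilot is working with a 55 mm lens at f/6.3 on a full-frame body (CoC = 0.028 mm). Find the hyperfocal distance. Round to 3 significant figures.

Hyperfocal distance H = f²/(N·c) + f = 55²/(6.3 × 0.028) + 55 = 3025/0.1764 + 55 ≈ 17203.5 mm ≈ 17.2 m.

17.2 m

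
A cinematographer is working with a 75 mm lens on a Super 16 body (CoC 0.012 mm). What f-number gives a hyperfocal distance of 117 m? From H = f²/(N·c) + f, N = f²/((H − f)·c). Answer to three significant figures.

Rearrange H = f²/(N·c) + f for N: N = f² / ((H − f)·c).
N = 75² / ((117000 − 75) × 0.012) = 5625 / 1403 ≈ 4.01.

f/4.01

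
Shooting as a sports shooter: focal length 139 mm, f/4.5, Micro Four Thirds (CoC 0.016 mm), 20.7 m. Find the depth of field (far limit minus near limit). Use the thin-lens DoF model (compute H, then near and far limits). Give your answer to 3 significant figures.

Hyperfocal distance H = f²/(N·c) + f = 139²/(4.5 × 0.016) + 139 = 19321/0.072 + 139 ≈ 268486.2 mm ≈ 268.5 m.
Near limit Dn = s·(H − f)/(H + s − 2f) = 20700 × (268486.2 − 139) / (268486.2 + 20700 − 2 × 139) = 20700 × 268347.2 / 288908.2 ≈ 19226.8 mm.
Far limit Df = s·(H − f)/(H − s) = 20700 × (268486.2 − 139) / (268486.2 − 20700) = 20700 × 268347.2 / 247786.2 ≈ 22417.7 mm.
Depth of field = Df − Dn = 22417.7 − 19226.8 ≈ 3190.9 mm ≈ 3.19 m.

3.19 m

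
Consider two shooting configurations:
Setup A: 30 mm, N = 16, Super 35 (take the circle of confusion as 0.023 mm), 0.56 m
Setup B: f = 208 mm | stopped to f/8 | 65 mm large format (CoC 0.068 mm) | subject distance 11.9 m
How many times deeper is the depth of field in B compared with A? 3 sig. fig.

14.0

Setup A: H = 30²/(16×0.023) + 30 ≈ 2475.7 mm; DoF = Df − Dn = 714.93 − 460.26 ≈ 254.67 mm.
Setup B: H = 208²/(8×0.068) + 208 ≈ 79737.4 mm; DoF = Df − Dn = 13951.0 − 10374.8 ≈ 3576.2 mm.
Ratio = 3576.2 / 254.67 ≈ 14.0.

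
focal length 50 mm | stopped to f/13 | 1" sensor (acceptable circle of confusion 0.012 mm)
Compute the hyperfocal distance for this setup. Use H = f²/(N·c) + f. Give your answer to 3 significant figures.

16.1 m

Hyperfocal distance H = f²/(N·c) + f = 50²/(13 × 0.012) + 50 = 2500/0.156 + 50 ≈ 16075.6 mm ≈ 16.1 m.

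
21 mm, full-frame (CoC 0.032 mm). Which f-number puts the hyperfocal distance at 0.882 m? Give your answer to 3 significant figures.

Rearrange H = f²/(N·c) + f for N: N = f² / ((H − f)·c).
N = 21² / ((882 − 21) × 0.032) = 441 / 27.55 ≈ 16.

f/16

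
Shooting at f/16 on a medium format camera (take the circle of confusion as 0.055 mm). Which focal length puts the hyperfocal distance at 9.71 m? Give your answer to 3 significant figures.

92.0 mm

From H = f²/(N·c) + f, with f ≪ H: f ≈ √(H·N·c) = √(9710 × 16 × 0.055) = √8544.8 ≈ 92.44 mm.
Exact: f² + N·c·f − N·c·H = 0 ⇒ f = (−N·c + √((N·c)² + 4·N·c·H))/2 = (−0.88 + √34180)/2 ≈ 91.999 mm ≈ 92.0 mm.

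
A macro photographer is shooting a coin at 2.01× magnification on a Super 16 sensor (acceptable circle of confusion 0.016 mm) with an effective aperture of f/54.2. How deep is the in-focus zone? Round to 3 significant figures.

At magnification m, DoF ≈ 2·N_eff·c/m² = 2 × 54.2 × 0.016 / 2.01² = 1.734 / 4.04 ≈ 0.429 mm.

0.429 mm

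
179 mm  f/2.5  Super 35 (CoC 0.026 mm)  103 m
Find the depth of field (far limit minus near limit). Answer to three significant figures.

Hyperfocal distance H = f²/(N·c) + f = 179²/(2.5 × 0.026) + 179 = 32041/0.065 + 179 ≈ 493117.5 mm ≈ 493.1 m.
Near limit Dn = s·(H − f)/(H + s − 2f) = 103000 × (493117.5 − 179) / (493117.5 + 103000 − 2 × 179) = 103000 × 492938.5 / 595759.5 ≈ 85223 mm.
Far limit Df = s·(H − f)/(H − s) = 103000 × (493117.5 − 179) / (493117.5 − 103000) = 103000 × 492938.5 / 390117.5 ≈ 130147 mm.
Depth of field = Df − Dn = 130147 − 85223 ≈ 44924 mm ≈ 44.9 m.

44.9 m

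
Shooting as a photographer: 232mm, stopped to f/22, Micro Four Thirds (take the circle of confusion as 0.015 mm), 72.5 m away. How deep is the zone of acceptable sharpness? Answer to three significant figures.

Hyperfocal distance H = f²/(N·c) + f = 232²/(22 × 0.015) + 232 = 53824/0.33 + 232 ≈ 163335.0 mm ≈ 163.3 m.
Near limit Dn = s·(H − f)/(H + s − 2f) = 72500 × (163335.0 − 232) / (163335.0 + 72500 − 2 × 232) = 72500 × 163103.0 / 235371.0 ≈ 50240 mm.
Far limit Df = s·(H − f)/(H − s) = 72500 × (163335.0 − 232) / (163335.0 − 72500) = 72500 × 163103.0 / 90835.0 ≈ 130181 mm.
Depth of field = Df − Dn = 130181 − 50240 ≈ 79941 mm ≈ 79.9 m.

79.9 m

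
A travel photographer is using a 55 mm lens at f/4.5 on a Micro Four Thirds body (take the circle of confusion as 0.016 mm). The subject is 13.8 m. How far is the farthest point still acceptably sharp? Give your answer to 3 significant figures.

20.5 m

Hyperfocal distance H = f²/(N·c) + f = 55²/(4.5 × 0.016) + 55 = 3025/0.072 + 55 ≈ 42068.9 mm ≈ 42.07 m.
Far limit Df = s·(H − f)/(H − s) = 13800 × (42068.9 − 55) / (42068.9 − 13800) = 13800 × 42013.9 / 28268.9 ≈ 20510 mm ≈ 20.5 m.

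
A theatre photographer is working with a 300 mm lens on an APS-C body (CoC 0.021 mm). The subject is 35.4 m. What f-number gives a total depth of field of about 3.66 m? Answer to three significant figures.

f/6.30

Write h = H − f = f²/(N·c). The thin-lens limits are Dn = s·h/(h + (s−f)) and Df = s·h/(h − (s−f)), so DoF = Df − Dn = 2·s·(s−f)·h / (h² − (s−f)²).
That is a quadratic in h: DoF·h² − 2·s·(s−f)·h − DoF·(s−f)² = 0 ⇒ h = (s−f)·(s + √(s² + DoF²)) / DoF = 35100 × (35400 + √(35400² + 3660²)) / 3660 = 35100 × (35400 + 35588.7) / 3660 ≈ 680793 mm.
Then N = f²/(c·h) = 300² / (0.021 × 680793) = 90000 / 14297 ≈ 6.30.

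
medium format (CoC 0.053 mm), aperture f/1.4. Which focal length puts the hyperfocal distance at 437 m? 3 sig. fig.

180 mm

From H = f²/(N·c) + f, with f ≪ H: f ≈ √(H·N·c) = √(437000 × 1.4 × 0.053) = √32425 ≈ 180.1 mm.
The +f correction barely moves this — solving exactly, f² + N·c·f − N·c·H = 0 ⇒ f = (−N·c + √((N·c)² + 4·N·c·H))/2 = (−0.0742 + √129702)/2 ≈ 180.03 mm, so f ≈ 180 mm.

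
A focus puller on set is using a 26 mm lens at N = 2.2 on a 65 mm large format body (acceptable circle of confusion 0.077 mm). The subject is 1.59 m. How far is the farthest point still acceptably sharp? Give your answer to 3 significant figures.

Hyperfocal distance H = f²/(N·c) + f = 26²/(2.2 × 0.077) + 26 = 676/0.1694 + 26 ≈ 4016.6 mm ≈ 4.017 m.
Far limit Df = s·(H − f)/(H − s) = 1590 × (4016.6 − 26) / (4016.6 − 1590) = 1590 × 3990.6 / 2426.6 ≈ 2614.8 mm ≈ 2.61 m.

2.61 m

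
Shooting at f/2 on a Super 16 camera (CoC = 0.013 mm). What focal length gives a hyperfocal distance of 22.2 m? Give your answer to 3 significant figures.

24.0 mm

From H = f²/(N·c) + f, with f ≪ H: f ≈ √(H·N·c) = √(22200 × 2 × 0.013) = √577.20 ≈ 24.02 mm.
The +f correction barely moves this — solving exactly, f² + N·c·f − N·c·H = 0 ⇒ f = (−N·c + √((N·c)² + 4·N·c·H))/2 = (−0.026 + √2308.8)/2 ≈ 24.012 mm, so f ≈ 24.0 mm.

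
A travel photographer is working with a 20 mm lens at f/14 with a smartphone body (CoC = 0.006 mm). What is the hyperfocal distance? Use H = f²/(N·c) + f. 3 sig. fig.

4.78 m

Hyperfocal distance H = f²/(N·c) + f = 20²/(14 × 0.006) + 20 = 400/0.084 + 20 ≈ 4781.9 mm ≈ 4.78 m.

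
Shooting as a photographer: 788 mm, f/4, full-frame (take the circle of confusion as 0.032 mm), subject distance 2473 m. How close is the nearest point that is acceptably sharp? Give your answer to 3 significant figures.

Hyperfocal distance H = f²/(N·c) + f = 788²/(4 × 0.032) + 788 = 620944/0.128 + 788 ≈ 4851913.0 mm ≈ 4852 m.
Near limit Dn = s·(H − f)/(H + s − 2f) = 2473000 × (4851913.0 − 788) / (4851913.0 + 2473000 − 2 × 788) = 2473000 × 4851125.0 / 7323337.0 ≈ 1638165 mm ≈ 1640 m.

1640 m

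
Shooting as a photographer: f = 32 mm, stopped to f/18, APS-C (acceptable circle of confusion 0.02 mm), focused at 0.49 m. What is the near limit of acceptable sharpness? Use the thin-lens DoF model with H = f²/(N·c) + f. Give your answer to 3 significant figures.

Hyperfocal distance H = f²/(N·c) + f = 32²/(18 × 0.02) + 32 = 1024/0.36 + 32 ≈ 2876.4 mm ≈ 2.876 m.
Near limit Dn = s·(H − f)/(H + s − 2f) = 490 × (2876.4 − 32) / (2876.4 + 490 − 2 × 32) = 490 × 2844.4 / 3302.4 ≈ 422.04 mm.

422 mm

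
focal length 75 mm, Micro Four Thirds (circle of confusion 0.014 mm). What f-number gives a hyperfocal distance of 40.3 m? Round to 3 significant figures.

f/9.99

Rearrange H = f²/(N·c) + f for N: N = f² / ((H − f)·c).
N = 75² / ((40300 − 75) × 0.014) = 5625 / 563.1 ≈ 9.99.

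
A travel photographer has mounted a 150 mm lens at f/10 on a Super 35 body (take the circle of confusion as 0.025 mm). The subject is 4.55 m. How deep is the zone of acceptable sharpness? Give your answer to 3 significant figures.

Hyperfocal distance H = f²/(N·c) + f = 150²/(10 × 0.025) + 150 = 22500/0.25 + 150 ≈ 90150.0 mm ≈ 90.15 m.
Near limit Dn = s·(H − f)/(H + s − 2f) = 4550 × (90150.0 − 150) / (90150.0 + 4550 − 2 × 150) = 4550 × 90000.0 / 94400.0 ≈ 4337.92 mm.
Far limit Df = s·(H − f)/(H − s) = 4550 × (90150.0 − 150) / (90150.0 − 4550) = 4550 × 90000.0 / 85600.0 ≈ 4783.88 mm.
Depth of field = Df − Dn = 4783.88 − 4337.92 ≈ 445.96 mm.

446 mm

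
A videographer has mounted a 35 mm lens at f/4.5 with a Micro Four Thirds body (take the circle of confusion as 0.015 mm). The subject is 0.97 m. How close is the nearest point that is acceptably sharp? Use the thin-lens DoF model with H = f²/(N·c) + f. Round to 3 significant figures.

Hyperfocal distance H = f²/(N·c) + f = 35²/(4.5 × 0.015) + 35 = 1225/0.0675 + 35 ≈ 18183.1 mm ≈ 18.18 m.
Near limit Dn = s·(H − f)/(H + s − 2f) = 970 × (18183.1 − 35) / (18183.1 + 970 − 2 × 35) = 970 × 18148.1 / 19083.1 ≈ 922.47 mm ≈ 0.922 m.

0.922 m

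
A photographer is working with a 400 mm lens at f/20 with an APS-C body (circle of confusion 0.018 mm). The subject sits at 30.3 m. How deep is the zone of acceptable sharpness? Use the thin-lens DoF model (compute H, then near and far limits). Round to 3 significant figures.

Hyperfocal distance H = f²/(N·c) + f = 400²/(20 × 0.018) + 400 = 160000/0.36 + 400 ≈ 444844.4 mm ≈ 444.8 m.
Near limit Dn = s·(H − f)/(H + s − 2f) = 30300 × (444844.4 − 400) / (444844.4 + 30300 − 2 × 400) = 30300 × 444444.4 / 474344.4 ≈ 28390.1 mm.
Far limit Df = s·(H − f)/(H − s) = 30300 × (444844.4 − 400) / (444844.4 − 30300) = 30300 × 444444.4 / 414544.4 ≈ 32485.5 mm.
Depth of field = Df − Dn = 32485.5 − 28390.1 ≈ 4095.4 mm ≈ 4.10 m.

4.10 m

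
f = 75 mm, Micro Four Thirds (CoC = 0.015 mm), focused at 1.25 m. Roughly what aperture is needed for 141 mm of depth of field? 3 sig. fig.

Write h = H − f = f²/(N·c). The thin-lens limits are Dn = s·h/(h + (s−f)) and Df = s·h/(h − (s−f)), so DoF = Df − Dn = 2·s·(s−f)·h / (h² − (s−f)²).
That is a quadratic in h: DoF·h² − 2·s·(s−f)·h − DoF·(s−f)² = 0 ⇒ h = (s−f)·(s + √(s² + DoF²)) / DoF = 1175 × (1250 + √(1250² + 141²)) / 141 = 1175 × (1250 + 1257.93) / 141 ≈ 20899 mm.
Then N = f²/(c·h) = 75² / (0.015 × 20899) = 5625 / 313.49 ≈ 17.9.

f/17.9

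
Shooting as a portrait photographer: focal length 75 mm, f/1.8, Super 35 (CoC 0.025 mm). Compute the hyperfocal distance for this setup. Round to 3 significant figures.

125 m

Hyperfocal distance H = f²/(N·c) + f = 75²/(1.8 × 0.025) + 75 = 5625/0.045 + 75 ≈ 125075.0 mm ≈ 125 m.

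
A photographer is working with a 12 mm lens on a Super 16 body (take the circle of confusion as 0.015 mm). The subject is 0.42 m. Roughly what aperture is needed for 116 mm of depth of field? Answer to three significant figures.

Write h = H − f = f²/(N·c). The thin-lens limits are Dn = s·h/(h + (s−f)) and Df = s·h/(h − (s−f)), so DoF = Df − Dn = 2·s·(s−f)·h / (h² − (s−f)²).
That is a quadratic in h: DoF·h² − 2·s·(s−f)·h − DoF·(s−f)² = 0 ⇒ h = (s−f)·(s + √(s² + DoF²)) / DoF = 408 × (420 + √(420² + 116²)) / 116 = 408 × (420 + 435.725) / 116 ≈ 3009.8 mm.
Then N = f²/(c·h) = 12² / (0.015 × 3009.8) = 144 / 45.147 ≈ 3.19.

f/3.19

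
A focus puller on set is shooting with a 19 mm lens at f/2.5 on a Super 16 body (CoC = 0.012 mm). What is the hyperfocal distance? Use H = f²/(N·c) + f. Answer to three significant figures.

12.1 m

Hyperfocal distance H = f²/(N·c) + f = 19²/(2.5 × 0.012) + 19 = 361/0.03 + 19 ≈ 12052.3 mm ≈ 12.1 m.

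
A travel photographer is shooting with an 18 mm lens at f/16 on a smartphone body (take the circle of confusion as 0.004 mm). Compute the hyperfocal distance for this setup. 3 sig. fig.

5.08 m

Hyperfocal distance H = f²/(N·c) + f = 18²/(16 × 0.004) + 18 = 324/0.064 + 18 ≈ 5080.5 mm ≈ 5.08 m.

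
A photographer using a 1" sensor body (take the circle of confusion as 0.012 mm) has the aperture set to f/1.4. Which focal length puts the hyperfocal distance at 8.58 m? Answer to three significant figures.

From H = f²/(N·c) + f, with f ≪ H: f ≈ √(H·N·c) = √(8580 × 1.4 × 0.012) = √144.14 ≈ 12.01 mm.
The +f correction barely moves this — solving exactly, f² + N·c·f − N·c·H = 0 ⇒ f = (−N·c + √((N·c)² + 4·N·c·H))/2 = (−0.0168 + √576.58)/2 ≈ 11.998 mm, so f ≈ 12.0 mm.

12.0 mm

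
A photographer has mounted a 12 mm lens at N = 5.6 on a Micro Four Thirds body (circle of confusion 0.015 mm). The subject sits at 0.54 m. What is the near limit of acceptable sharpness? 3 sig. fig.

413 mm

Hyperfocal distance H = f²/(N·c) + f = 12²/(5.6 × 0.015) + 12 = 144/0.084 + 12 ≈ 1726.3 mm ≈ 1.726 m.
Near limit Dn = s·(H − f)/(H + s − 2f) = 540 × (1726.3 − 12) / (1726.3 + 540 − 2 × 12) = 540 × 1714.3 / 2242.3 ≈ 412.84 mm.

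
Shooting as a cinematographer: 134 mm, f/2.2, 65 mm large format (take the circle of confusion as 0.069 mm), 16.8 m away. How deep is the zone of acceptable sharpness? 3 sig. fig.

Hyperfocal distance H = f²/(N·c) + f = 134²/(2.2 × 0.069) + 134 = 17956/0.1518 + 134 ≈ 118421.2 mm ≈ 118.4 m.
Near limit Dn = s·(H − f)/(H + s − 2f) = 16800 × (118421.2 − 134) / (118421.2 + 16800 − 2 × 134) = 16800 × 118287.2 / 134953.2 ≈ 14725.3 mm.
Far limit Df = s·(H − f)/(H − s) = 16800 × (118421.2 − 134) / (118421.2 − 16800) = 16800 × 118287.2 / 101621.2 ≈ 19555.2 mm.
Depth of field = Df − Dn = 19555.2 − 14725.3 ≈ 4829.9 mm ≈ 4.83 m.

4.83 m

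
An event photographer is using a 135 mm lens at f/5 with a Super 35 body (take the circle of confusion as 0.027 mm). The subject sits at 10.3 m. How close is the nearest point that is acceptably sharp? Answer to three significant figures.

Hyperfocal distance H = f²/(N·c) + f = 135²/(5 × 0.027) + 135 = 18225/0.135 + 135 ≈ 135135.0 mm ≈ 135.1 m.
Near limit Dn = s·(H − f)/(H + s − 2f) = 10300 × (135135.0 − 135) / (135135.0 + 10300 − 2 × 135) = 10300 × 135000.0 / 145165.0 ≈ 9578.8 mm ≈ 9.58 m.

9.58 m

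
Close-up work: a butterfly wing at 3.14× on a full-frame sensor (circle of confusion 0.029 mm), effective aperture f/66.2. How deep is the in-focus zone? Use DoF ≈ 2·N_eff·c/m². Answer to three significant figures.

At magnification m, DoF ≈ 2·N_eff·c/m² = 2 × 66.2 × 0.029 / 3.14² = 3.84 / 9.86 ≈ 0.389 mm.

0.389 mm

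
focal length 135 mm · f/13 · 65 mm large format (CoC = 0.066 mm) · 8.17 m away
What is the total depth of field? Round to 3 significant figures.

7.21 m

Hyperfocal distance H = f²/(N·c) + f = 135²/(13 × 0.066) + 135 = 18225/0.858 + 135 ≈ 21376.3 mm ≈ 21.38 m.
Near limit Dn = s·(H − f)/(H + s − 2f) = 8170 × (21376.3 − 135) / (21376.3 + 8170 − 2 × 135) = 8170 × 21241.3 / 29276.3 ≈ 5927.7 mm.
Far limit Df = s·(H − f)/(H − s) = 8170 × (21376.3 − 135) / (21376.3 − 8170) = 8170 × 21241.3 / 13206.3 ≈ 13140.8 mm.
Depth of field = Df − Dn = 13140.8 − 5927.7 ≈ 7213.1 mm ≈ 7.21 m.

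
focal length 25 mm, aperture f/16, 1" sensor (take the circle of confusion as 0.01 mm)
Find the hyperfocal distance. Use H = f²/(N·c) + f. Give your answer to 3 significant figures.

3.93 m

Hyperfocal distance H = f²/(N·c) + f = 25²/(16 × 0.01) + 25 = 625/0.16 + 25 ≈ 3931.2 mm ≈ 3.93 m.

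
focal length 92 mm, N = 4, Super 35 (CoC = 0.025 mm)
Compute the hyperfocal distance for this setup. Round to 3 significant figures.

84.7 m

Hyperfocal distance H = f²/(N·c) + f = 92²/(4 × 0.025) + 92 = 8464/0.1 + 92 ≈ 84732.0 mm ≈ 84.7 m.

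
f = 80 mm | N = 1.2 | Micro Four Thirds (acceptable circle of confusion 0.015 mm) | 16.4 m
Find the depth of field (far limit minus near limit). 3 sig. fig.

1.51 m

Hyperfocal distance H = f²/(N·c) + f = 80²/(1.2 × 0.015) + 80 = 6400/0.018 + 80 ≈ 355635.6 mm ≈ 355.6 m.
Near limit Dn = s·(H − f)/(H + s − 2f) = 16400 × (355635.6 − 80) / (355635.6 + 16400 − 2 × 80) = 16400 × 355555.6 / 371875.6 ≈ 15680.3 mm.
Far limit Df = s·(H − f)/(H − s) = 16400 × (355635.6 − 80) / (355635.6 − 16400) = 16400 × 355555.6 / 339235.6 ≈ 17189.0 mm.
Depth of field = Df − Dn = 17189.0 − 15680.3 ≈ 1508.7 mm ≈ 1.51 m.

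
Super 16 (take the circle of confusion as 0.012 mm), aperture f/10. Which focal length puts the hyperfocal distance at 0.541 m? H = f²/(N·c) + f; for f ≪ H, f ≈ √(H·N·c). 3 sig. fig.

From H = f²/(N·c) + f, with f ≪ H: f ≈ √(H·N·c) = √(541 × 10 × 0.012) = √64.920 ≈ 8.057 mm.
Exact: f² + N·c·f − N·c·H = 0 ⇒ f = (−N·c + √((N·c)² + 4·N·c·H))/2 = (−0.12 + √259.69)/2 ≈ 7.9975 mm ≈ 8.00 mm.

8.00 mm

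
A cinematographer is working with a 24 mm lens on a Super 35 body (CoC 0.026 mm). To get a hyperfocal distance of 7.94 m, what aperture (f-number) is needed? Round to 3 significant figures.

f/2.80

Rearrange H = f²/(N·c) + f for N: N = f² / ((H − f)·c).
N = 24² / ((7940 − 24) × 0.026) = 576 / 205.8 ≈ 2.80.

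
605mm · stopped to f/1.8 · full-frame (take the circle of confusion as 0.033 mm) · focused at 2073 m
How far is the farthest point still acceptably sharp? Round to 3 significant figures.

Hyperfocal distance H = f²/(N·c) + f = 605²/(1.8 × 0.033) + 605 = 366025/0.0594 + 605 ≈ 6162642.0 mm ≈ 6163 m.
Far limit Df = s·(H − f)/(H − s) = 2073000 × (6162642.0 − 605) / (6162642.0 − 2073000) = 2073000 × 6162037.0 / 4089642.0 ≈ 3123477 mm ≈ 3120 m.

3120 m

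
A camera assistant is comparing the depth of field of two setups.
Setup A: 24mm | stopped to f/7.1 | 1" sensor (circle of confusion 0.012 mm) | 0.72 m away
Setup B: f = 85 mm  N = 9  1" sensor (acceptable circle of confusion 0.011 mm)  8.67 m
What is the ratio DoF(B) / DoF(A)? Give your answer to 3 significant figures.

13.8

Setup A: H = 24²/(7.1×0.012) + 24 ≈ 6784.6 mm; DoF = Df − Dn = 802.63 − 652.79 ≈ 149.84 mm.
Setup B: H = 85²/(9×0.011) + 85 ≈ 73064.8 mm; DoF = Df − Dn = 9825.9 − 7757.5 ≈ 2068.4 mm.
Ratio = 2068.4 / 149.84 ≈ 13.8.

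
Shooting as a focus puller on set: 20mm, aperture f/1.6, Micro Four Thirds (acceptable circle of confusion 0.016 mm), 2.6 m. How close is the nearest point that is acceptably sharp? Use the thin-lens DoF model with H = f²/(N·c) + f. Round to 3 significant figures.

Hyperfocal distance H = f²/(N·c) + f = 20²/(1.6 × 0.016) + 20 = 400/0.0256 + 20 ≈ 15645.0 mm ≈ 15.64 m.
Near limit Dn = s·(H − f)/(H + s − 2f) = 2600 × (15645.0 − 20) / (15645.0 + 2600 − 2 × 20) = 2600 × 15625.0 / 18205.0 ≈ 2231.5 mm ≈ 2.23 m.

2.23 m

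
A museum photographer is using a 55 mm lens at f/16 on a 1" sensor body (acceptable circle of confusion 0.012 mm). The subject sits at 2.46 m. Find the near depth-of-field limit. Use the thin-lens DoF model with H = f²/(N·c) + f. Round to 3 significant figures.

2.13 m

Hyperfocal distance H = f²/(N·c) + f = 55²/(16 × 0.012) + 55 = 3025/0.192 + 55 ≈ 15810.2 mm ≈ 15.81 m.
Near limit Dn = s·(H − f)/(H + s − 2f) = 2460 × (15810.2 − 55) / (15810.2 + 2460 − 2 × 55) = 2460 × 15755.2 / 18160.2 ≈ 2134.2 mm ≈ 2.13 m.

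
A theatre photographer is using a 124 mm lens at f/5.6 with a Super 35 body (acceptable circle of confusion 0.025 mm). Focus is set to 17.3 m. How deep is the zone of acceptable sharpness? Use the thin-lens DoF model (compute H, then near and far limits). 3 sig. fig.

Hyperfocal distance H = f²/(N·c) + f = 124²/(5.6 × 0.025) + 124 = 15376/0.14 + 124 ≈ 109952.6 mm ≈ 110.0 m.
Near limit Dn = s·(H − f)/(H + s − 2f) = 17300 × (109952.6 − 124) / (109952.6 + 17300 − 2 × 124) = 17300 × 109828.6 / 127004.6 ≈ 14960.4 mm.
Far limit Df = s·(H − f)/(H − s) = 17300 × (109952.6 − 124) / (109952.6 − 17300) = 17300 × 109828.6 / 92652.6 ≈ 20507.1 mm.
Depth of field = Df − Dn = 20507.1 − 14960.4 ≈ 5546.7 mm ≈ 5.55 m.

5.55 m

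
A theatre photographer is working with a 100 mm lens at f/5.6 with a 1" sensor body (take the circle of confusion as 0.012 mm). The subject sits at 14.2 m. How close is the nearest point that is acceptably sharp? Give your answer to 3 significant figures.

13.0 m

Hyperfocal distance H = f²/(N·c) + f = 100²/(5.6 × 0.012) + 100 = 10000/0.0672 + 100 ≈ 148909.5 mm ≈ 148.9 m.
Near limit Dn = s·(H − f)/(H + s − 2f) = 14200 × (148909.5 − 100) / (148909.5 + 14200 − 2 × 100) = 14200 × 148809.5 / 162909.5 ≈ 12971 mm ≈ 13.0 m.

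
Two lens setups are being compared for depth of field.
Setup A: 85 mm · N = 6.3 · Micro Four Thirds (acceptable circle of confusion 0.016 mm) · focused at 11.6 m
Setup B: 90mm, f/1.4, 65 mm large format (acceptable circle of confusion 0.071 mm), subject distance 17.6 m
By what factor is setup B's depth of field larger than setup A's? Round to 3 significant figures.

2.07

Setup A: H = 85²/(6.3×0.016) + 85 ≈ 71761.6 mm; DoF = Df − Dn = 13820.3 − 9994.4 ≈ 3825.9 mm.
Setup B: H = 90²/(1.4×0.071) + 90 ≈ 81578.9 mm; DoF = Df − Dn = 22416.8 − 14487.1 ≈ 7929.7 mm.
Ratio = 7929.7 / 3825.9 ≈ 2.07.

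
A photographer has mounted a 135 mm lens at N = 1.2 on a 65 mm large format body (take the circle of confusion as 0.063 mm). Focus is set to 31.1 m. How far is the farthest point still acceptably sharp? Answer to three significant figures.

Hyperfocal distance H = f²/(N·c) + f = 135²/(1.2 × 0.063) + 135 = 18225/0.0756 + 135 ≈ 241206.4 mm ≈ 241.2 m.
Far limit Df = s·(H − f)/(H − s) = 31100 × (241206.4 − 135) / (241206.4 − 31100) = 31100 × 241071.4 / 210106.4 ≈ 35683 mm ≈ 35.7 m.

35.7 m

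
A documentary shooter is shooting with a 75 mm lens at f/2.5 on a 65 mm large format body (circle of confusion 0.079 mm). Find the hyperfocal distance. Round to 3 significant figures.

Hyperfocal distance H = f²/(N·c) + f = 75²/(2.5 × 0.079) + 75 = 5625/0.1975 + 75 ≈ 28556.0 mm ≈ 28.6 m.

28.6 m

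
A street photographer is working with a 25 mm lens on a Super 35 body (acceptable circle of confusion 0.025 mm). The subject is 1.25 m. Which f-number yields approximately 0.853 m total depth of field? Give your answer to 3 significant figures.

Write h = H − f = f²/(N·c). The thin-lens limits are Dn = s·h/(h + (s−f)) and Df = s·h/(h − (s−f)), so DoF = Df − Dn = 2·s·(s−f)·h / (h² − (s−f)²).
That is a quadratic in h: DoF·h² − 2·s·(s−f)·h − DoF·(s−f)² = 0 ⇒ h = (s−f)·(s + √(s² + DoF²)) / DoF = 1225 × (1250 + √(1250² + 853²)) / 853 = 1225 × (1250 + 1513.31) / 853 ≈ 3968.4 mm.
Then N = f²/(c·h) = 25² / (0.025 × 3968.4) = 625 / 99.210 ≈ 6.30.

f/6.30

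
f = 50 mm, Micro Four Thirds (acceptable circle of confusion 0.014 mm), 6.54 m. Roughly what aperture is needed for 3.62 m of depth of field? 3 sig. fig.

Write h = H − f = f²/(N·c). The thin-lens limits are Dn = s·h/(h + (s−f)) and Df = s·h/(h − (s−f)), so DoF = Df − Dn = 2·s·(s−f)·h / (h² − (s−f)²).
That is a quadratic in h: DoF·h² − 2·s·(s−f)·h − DoF·(s−f)² = 0 ⇒ h = (s−f)·(s + √(s² + DoF²)) / DoF = 6490 × (6540 + √(6540² + 3620²)) / 3620 = 6490 × (6540 + 7475.03) / 3620 ≈ 25126 mm.
Then N = f²/(c·h) = 50² / (0.014 × 25126) = 2500 / 351.77 ≈ 7.11.

f/7.11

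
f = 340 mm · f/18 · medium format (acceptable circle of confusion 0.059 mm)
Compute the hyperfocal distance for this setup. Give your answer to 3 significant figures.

109 m

Hyperfocal distance H = f²/(N·c) + f = 340²/(18 × 0.059) + 340 = 115600/1.062 + 340 ≈ 109191.2 mm ≈ 109 m.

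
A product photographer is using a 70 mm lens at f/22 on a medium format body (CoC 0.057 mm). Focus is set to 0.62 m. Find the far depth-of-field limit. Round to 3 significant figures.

Hyperfocal distance H = f²/(N·c) + f = 70²/(22 × 0.057) + 70 = 4900/1.254 + 70 ≈ 3977.5 mm ≈ 3.977 m.
Far limit Df = s·(H − f)/(H − s) = 620 × (3977.5 − 70) / (3977.5 − 620) = 620 × 3907.5 / 3357.5 ≈ 721.56 mm ≈ 0.722 m.

0.722 m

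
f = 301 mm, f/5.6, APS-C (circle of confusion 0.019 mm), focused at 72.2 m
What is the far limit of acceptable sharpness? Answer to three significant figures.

Hyperfocal distance H = f²/(N·c) + f = 301²/(5.6 × 0.019) + 301 = 90601/0.1064 + 301 ≈ 851814.2 mm ≈ 851.8 m.
Far limit Df = s·(H − f)/(H − s) = 72200 × (851814.2 − 301) / (851814.2 − 72200) = 72200 × 851513.2 / 779614.2 ≈ 78859 mm ≈ 78.9 m.

78.9 m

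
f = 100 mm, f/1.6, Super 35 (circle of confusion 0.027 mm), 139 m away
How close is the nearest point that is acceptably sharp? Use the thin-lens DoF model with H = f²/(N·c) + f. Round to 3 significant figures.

Hyperfocal distance H = f²/(N·c) + f = 100²/(1.6 × 0.027) + 100 = 10000/0.0432 + 100 ≈ 231581.5 mm ≈ 231.6 m.
Near limit Dn = s·(H − f)/(H + s − 2f) = 139000 × (231581.5 − 100) / (231581.5 + 139000 − 2 × 100) = 139000 × 231481.5 / 370381.5 ≈ 86872 mm ≈ 86.9 m.

86.9 m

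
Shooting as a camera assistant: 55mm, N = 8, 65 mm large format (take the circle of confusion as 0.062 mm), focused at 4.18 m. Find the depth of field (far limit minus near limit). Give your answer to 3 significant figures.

10.4 m

Hyperfocal distance H = f²/(N·c) + f = 55²/(8 × 0.062) + 55 = 3025/0.496 + 55 ≈ 6153.8 mm ≈ 6.154 m.
Near limit Dn = s·(H − f)/(H + s − 2f) = 4180 × (6153.8 − 55) / (6153.8 + 4180 − 2 × 55) = 4180 × 6098.8 / 10223.8 ≈ 2493 mm.
Far limit Df = s·(H − f)/(H − s) = 4180 × (6153.8 − 55) / (6153.8 − 4180) = 4180 × 6098.8 / 1973.8 ≈ 12916 mm.
Depth of field = Df − Dn = 12916 − 2493 ≈ 10423 mm ≈ 10.4 m.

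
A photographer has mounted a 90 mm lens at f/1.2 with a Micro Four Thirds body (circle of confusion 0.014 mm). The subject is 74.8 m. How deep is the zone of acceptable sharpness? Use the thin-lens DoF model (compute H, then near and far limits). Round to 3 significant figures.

Hyperfocal distance H = f²/(N·c) + f = 90²/(1.2 × 0.014) + 90 = 8100/0.0168 + 90 ≈ 482232.9 mm ≈ 482.2 m.
Near limit Dn = s·(H − f)/(H + s − 2f) = 74800 × (482232.9 − 90) / (482232.9 + 74800 − 2 × 90) = 74800 × 482142.9 / 556852.9 ≈ 64764 mm.
Far limit Df = s·(H − f)/(H − s) = 74800 × (482232.9 − 90) / (482232.9 − 74800) = 74800 × 482142.9 / 407432.9 ≈ 88516 mm.
Depth of field = Df − Dn = 88516 − 64764 ≈ 23752 mm ≈ 23.8 m.

23.8 m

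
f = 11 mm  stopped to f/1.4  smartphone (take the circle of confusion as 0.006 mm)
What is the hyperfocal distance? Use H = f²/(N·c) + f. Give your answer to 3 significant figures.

Hyperfocal distance H = f²/(N·c) + f = 11²/(1.4 × 0.006) + 11 = 121/0.0084 + 11 ≈ 14415.8 mm ≈ 14.4 m.

14.4 m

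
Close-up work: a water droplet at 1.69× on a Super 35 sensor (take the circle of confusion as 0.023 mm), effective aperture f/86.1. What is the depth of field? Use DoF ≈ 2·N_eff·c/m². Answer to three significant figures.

1.39 mm

At magnification m, DoF ≈ 2·N_eff·c/m² = 2 × 86.1 × 0.023 / 1.69² = 3.961 / 2.856 ≈ 1.39 mm.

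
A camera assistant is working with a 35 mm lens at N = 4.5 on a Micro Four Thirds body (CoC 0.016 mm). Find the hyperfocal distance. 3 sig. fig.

17.0 m

Hyperfocal distance H = f²/(N·c) + f = 35²/(4.5 × 0.016) + 35 = 1225/0.072 + 35 ≈ 17048.9 mm ≈ 17.0 m.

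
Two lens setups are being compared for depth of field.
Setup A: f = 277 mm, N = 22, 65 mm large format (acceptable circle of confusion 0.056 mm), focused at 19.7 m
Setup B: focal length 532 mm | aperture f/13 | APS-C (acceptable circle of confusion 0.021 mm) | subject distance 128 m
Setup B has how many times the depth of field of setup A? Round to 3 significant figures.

Setup A: H = 277²/(22×0.056) + 277 ≈ 62557.0 mm; DoF = Df − Dn = 28628 − 15017 ≈ 13611 mm.
Setup B: H = 532²/(13×0.021) + 532 ≈ 1037249.9 mm; DoF = Df − Dn = 145944 − 113985 ≈ 31959 mm.
Ratio = 31959 / 13611 ≈ 2.35.

2.35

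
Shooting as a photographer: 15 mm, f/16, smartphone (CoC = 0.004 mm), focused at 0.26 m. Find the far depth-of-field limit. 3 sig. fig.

279 mm

Hyperfocal distance H = f²/(N·c) + f = 15²/(16 × 0.004) + 15 = 225/0.064 + 15 ≈ 3530.6 mm ≈ 3.531 m.
Far limit Df = s·(H − f)/(H − s) = 260 × (3530.6 − 15) / (3530.6 − 260) = 260 × 3515.6 / 3270.6 ≈ 279.48 mm.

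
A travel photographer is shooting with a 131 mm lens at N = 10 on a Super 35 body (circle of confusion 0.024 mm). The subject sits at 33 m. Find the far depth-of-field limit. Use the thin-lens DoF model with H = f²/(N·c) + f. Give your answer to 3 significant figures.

61.1 m

Hyperfocal distance H = f²/(N·c) + f = 131²/(10 × 0.024) + 131 = 17161/0.24 + 131 ≈ 71635.2 mm ≈ 71.64 m.
Far limit Df = s·(H − f)/(H − s) = 33000 × (71635.2 − 131) / (71635.2 − 33000) = 33000 × 71504.2 / 38635.2 ≈ 61075 mm ≈ 61.1 m.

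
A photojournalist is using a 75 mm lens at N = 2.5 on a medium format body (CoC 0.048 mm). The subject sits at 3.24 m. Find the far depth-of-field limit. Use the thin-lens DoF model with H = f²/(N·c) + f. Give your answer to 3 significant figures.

Hyperfocal distance H = f²/(N·c) + f = 75²/(2.5 × 0.048) + 75 = 5625/0.12 + 75 ≈ 46950.0 mm ≈ 46.95 m.
Far limit Df = s·(H − f)/(H − s) = 3240 × (46950.0 − 75) / (46950.0 − 3240) = 3240 × 46875.0 / 43710.0 ≈ 3474.6 mm ≈ 3.47 m.

3.47 m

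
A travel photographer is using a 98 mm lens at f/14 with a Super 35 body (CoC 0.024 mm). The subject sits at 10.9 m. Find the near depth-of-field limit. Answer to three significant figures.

Hyperfocal distance H = f²/(N·c) + f = 98²/(14 × 0.024) + 98 = 9604/0.336 + 98 ≈ 28681.3 mm ≈ 28.68 m.
Near limit Dn = s·(H − f)/(H + s − 2f) = 10900 × (28681.3 − 98) / (28681.3 + 10900 − 2 × 98) = 10900 × 28583.3 / 39385.3 ≈ 7910.5 mm ≈ 7.91 m.

7.91 m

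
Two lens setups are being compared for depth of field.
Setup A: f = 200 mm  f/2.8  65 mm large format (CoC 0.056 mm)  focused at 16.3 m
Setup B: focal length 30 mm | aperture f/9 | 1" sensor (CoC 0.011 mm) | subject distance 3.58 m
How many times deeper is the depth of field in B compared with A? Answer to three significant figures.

Setup A: H = 200²/(2.8×0.056) + 200 ≈ 255302.0 mm; DoF = Df − Dn = 17398.0 − 15332.3 ≈ 2065.7 mm.
Setup B: H = 30²/(9×0.011) + 30 ≈ 9120.9 mm; DoF = Df − Dn = 5873.7 − 2574.6 ≈ 3299.1 mm.
Ratio = 3299.1 / 2065.7 ≈ 1.60.

1.60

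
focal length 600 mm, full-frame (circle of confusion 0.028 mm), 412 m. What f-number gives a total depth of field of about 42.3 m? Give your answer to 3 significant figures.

f/1.60

Write h = H − f = f²/(N·c). The thin-lens limits are Dn = s·h/(h + (s−f)) and Df = s·h/(h − (s−f)), so DoF = Df − Dn = 2·s·(s−f)·h / (h² − (s−f)²).
That is a quadratic in h: DoF·h² − 2·s·(s−f)·h − DoF·(s−f)² = 0 ⇒ h = (s−f)·(s + √(s² + DoF²)) / DoF = 411400 × (412000 + √(412000² + 42300²)) / 42300 = 411400 × (412000 + 414166) / 42300 ≈ 8035097 mm.
Then N = f²/(c·h) = 600² / (0.028 × 8035097) = 360000 / 224983 ≈ 1.60.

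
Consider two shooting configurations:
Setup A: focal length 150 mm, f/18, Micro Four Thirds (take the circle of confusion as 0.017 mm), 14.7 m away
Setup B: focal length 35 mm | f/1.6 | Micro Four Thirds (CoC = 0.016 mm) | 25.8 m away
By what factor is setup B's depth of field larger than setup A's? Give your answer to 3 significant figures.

Setup A: H = 150²/(18×0.017) + 150 ≈ 73679.4 mm; DoF = Df − Dn = 18326.4 − 12271.7 ≈ 6054.7 mm.
Setup B: H = 35²/(1.6×0.016) + 35 ≈ 47886.6 mm; DoF = Df − Dn = 55897 − 16770 ≈ 39127 mm.
Ratio = 39127 / 6054.7 ≈ 6.46.

6.46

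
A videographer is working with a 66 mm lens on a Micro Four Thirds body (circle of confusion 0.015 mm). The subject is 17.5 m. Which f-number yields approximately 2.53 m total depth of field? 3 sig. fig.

Write h = H − f = f²/(N·c). The thin-lens limits are Dn = s·h/(h + (s−f)) and Df = s·h/(h − (s−f)), so DoF = Df − Dn = 2·s·(s−f)·h / (h² − (s−f)²).
That is a quadratic in h: DoF·h² − 2·s·(s−f)·h − DoF·(s−f)² = 0 ⇒ h = (s−f)·(s + √(s² + DoF²)) / DoF = 17434 × (17500 + √(17500² + 2530²)) / 2530 = 17434 × (17500 + 17681.9) / 2530 ≈ 242436 mm.
Then N = f²/(c·h) = 66² / (0.015 × 242436) = 4356 / 3636.5 ≈ 1.20.

f/1.20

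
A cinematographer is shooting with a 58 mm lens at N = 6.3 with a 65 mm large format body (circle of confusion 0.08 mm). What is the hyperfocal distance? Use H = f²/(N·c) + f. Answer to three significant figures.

6.73 m

Hyperfocal distance H = f²/(N·c) + f = 58²/(6.3 × 0.08) + 58 = 3364/0.504 + 58 ≈ 6732.6 mm ≈ 6.73 m.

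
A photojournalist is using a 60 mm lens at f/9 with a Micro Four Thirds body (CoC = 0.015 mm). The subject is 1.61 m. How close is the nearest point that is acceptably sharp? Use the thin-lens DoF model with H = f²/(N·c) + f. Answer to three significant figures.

1.52 m

Hyperfocal distance H = f²/(N·c) + f = 60²/(9 × 0.015) + 60 = 3600/0.135 + 60 ≈ 26726.7 mm ≈ 26.73 m.
Near limit Dn = s·(H − f)/(H + s − 2f) = 1610 × (26726.7 − 60) / (26726.7 + 1610 − 2 × 60) = 1610 × 26666.7 / 28216.7 ≈ 1521.6 mm ≈ 1.52 m.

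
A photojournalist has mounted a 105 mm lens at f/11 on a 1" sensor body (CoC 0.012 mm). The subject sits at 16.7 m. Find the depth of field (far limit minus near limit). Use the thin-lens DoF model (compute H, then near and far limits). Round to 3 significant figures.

6.91 m

Hyperfocal distance H = f²/(N·c) + f = 105²/(11 × 0.012) + 105 = 11025/0.132 + 105 ≈ 83627.7 mm ≈ 83.63 m.
Near limit Dn = s·(H − f)/(H + s − 2f) = 16700 × (83627.7 − 105) / (83627.7 + 16700 − 2 × 105) = 16700 × 83522.7 / 100117.7 ≈ 13931.9 mm.
Far limit Df = s·(H − f)/(H − s) = 16700 × (83627.7 − 105) / (83627.7 − 16700) = 16700 × 83522.7 / 66927.7 ≈ 20840.8 mm.
Depth of field = Df − Dn = 20840.8 − 13931.9 ≈ 6908.9 mm ≈ 6.91 m.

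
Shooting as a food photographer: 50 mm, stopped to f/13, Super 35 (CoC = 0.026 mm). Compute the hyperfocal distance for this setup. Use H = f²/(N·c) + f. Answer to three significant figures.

Hyperfocal distance H = f²/(N·c) + f = 50²/(13 × 0.026) + 50 = 2500/0.338 + 50 ≈ 7446.4 mm ≈ 7.45 m.

7.45 m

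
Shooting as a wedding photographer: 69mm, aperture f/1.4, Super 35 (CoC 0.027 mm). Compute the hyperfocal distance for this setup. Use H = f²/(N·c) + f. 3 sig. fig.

126 m

Hyperfocal distance H = f²/(N·c) + f = 69²/(1.4 × 0.027) + 69 = 4761/0.0378 + 69 ≈ 126021.4 mm ≈ 126 m.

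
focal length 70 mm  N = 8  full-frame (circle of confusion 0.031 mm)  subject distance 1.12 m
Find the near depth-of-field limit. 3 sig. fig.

1.06 m

Hyperfocal distance H = f²/(N·c) + f = 70²/(8 × 0.031) + 70 = 4900/0.248 + 70 ≈ 19828.1 mm ≈ 19.83 m.
Near limit Dn = s·(H − f)/(H + s − 2f) = 1120 × (19828.1 − 70) / (19828.1 + 1120 − 2 × 70) = 1120 × 19758.1 / 20808.1 ≈ 1063.5 mm ≈ 1.06 m.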